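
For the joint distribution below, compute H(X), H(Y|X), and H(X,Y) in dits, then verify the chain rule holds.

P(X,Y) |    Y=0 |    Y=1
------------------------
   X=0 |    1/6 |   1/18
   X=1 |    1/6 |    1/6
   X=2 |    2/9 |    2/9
H(X,Y) = 0.7491, H(X) = 0.4607, H(Y|X) = 0.2884 (all in dits)

Chain rule: H(X,Y) = H(X) + H(Y|X)

Left side — joint entropy directly:
H(X,Y) = -Σ p(x,y) log p(x,y) = 0.7491 dits

Right side — compute H(Y|X) from the conditional distributions:
P(X) = (2/9, 1/3, 4/9), so H(X) = 0.4607 dits
H(Y|X) = Σ_x P(X=x) · H(Y|X=x):
  P(Y|X=0) = (3/4, 1/4), H(Y|X=0) = 0.2442, weight P(X=0) = 2/9
  P(Y|X=1) = (1/2, 1/2), H(Y|X=1) = 0.3010, weight P(X=1) = 1/3
  P(Y|X=2) = (1/2, 1/2), H(Y|X=2) = 0.3010, weight P(X=2) = 4/9
H(Y|X) = 0.2884 dits

H(X) + H(Y|X) = 0.4607 + 0.2884 = 0.7491 dits

Both sides equal 0.7491 dits. ✓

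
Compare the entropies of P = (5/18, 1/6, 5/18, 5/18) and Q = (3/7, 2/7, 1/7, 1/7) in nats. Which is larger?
P

Computing entropies in nats:
H(P) = 1.3661
H(Q) = 1.2770

Distribution P has higher entropy.

Intuition: The distribution closer to uniform (more spread out) has higher entropy.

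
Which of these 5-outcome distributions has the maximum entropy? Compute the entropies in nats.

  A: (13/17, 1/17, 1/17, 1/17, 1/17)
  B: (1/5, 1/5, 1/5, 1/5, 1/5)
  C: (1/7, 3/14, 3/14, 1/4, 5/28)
B

For a discrete distribution over n outcomes, entropy is maximized by the uniform distribution.

Computing entropies:
H(A) = 0.8718 nats
H(B) = 1.6094 nats
H(C) = 1.5924 nats

The uniform distribution (where all probabilities equal 1/5) achieves the maximum entropy of log_e(5) = 1.6094 nats.

Distribution B has the highest entropy.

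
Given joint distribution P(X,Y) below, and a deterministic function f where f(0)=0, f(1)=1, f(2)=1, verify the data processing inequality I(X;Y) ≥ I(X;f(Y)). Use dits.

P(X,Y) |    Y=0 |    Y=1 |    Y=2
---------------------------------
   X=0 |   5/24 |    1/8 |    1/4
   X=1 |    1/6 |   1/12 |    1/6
I(X;Y) = 0.0004, I(X;f(Y)) = 0.0004, inequality holds: 0.0004 ≥ 0.0004

Data Processing Inequality: For any Markov chain X → Y → Z, we have I(X;Y) ≥ I(X;Z).

Here Z = f(Y) is a deterministic function of Y, forming X → Y → Z.

Original I(X;Y) = 0.0004 dits

After applying f:
P(X,Z) where Z=f(Y):
- P(X,Z=0) = P(X,Y=0)
- P(X,Z=1) = P(X,Y=1) + P(X,Y=2)

I(X;Z) = I(X;f(Y)) = 0.0004 dits

Verification: 0.0004 ≥ 0.0004 ✓

Information cannot be created by processing; the function f can only lose information about X.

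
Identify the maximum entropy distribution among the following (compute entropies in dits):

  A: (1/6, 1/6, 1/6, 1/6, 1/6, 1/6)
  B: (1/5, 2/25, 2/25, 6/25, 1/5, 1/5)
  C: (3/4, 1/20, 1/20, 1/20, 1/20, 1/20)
A

For a discrete distribution over n outcomes, entropy is maximized by the uniform distribution.

Computing entropies:
H(A) = 0.7782 dits
H(B) = 0.7436 dits
H(C) = 0.4190 dits

The uniform distribution (where all probabilities equal 1/6) achieves the maximum entropy of log_10(6) = 0.7782 dits.

Distribution A has the highest entropy.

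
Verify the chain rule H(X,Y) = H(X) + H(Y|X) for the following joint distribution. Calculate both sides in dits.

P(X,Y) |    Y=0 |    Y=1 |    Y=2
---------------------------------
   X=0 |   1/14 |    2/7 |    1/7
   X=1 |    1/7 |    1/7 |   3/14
H(X,Y) = 0.7429, H(X) = 0.3010, H(Y|X) = 0.4418 (all in dits)

Chain rule: H(X,Y) = H(X) + H(Y|X)

Left side — joint entropy directly:
H(X,Y) = -Σ p(x,y) log p(x,y) = 0.7429 dits

Right side — compute H(Y|X) from the conditional distributions:
P(X) = (1/2, 1/2), so H(X) = 0.3010 dits
H(Y|X) = Σ_x P(X=x) · H(Y|X=x):
  P(Y|X=0) = (1/7, 4/7, 2/7), H(Y|X=0) = 0.4151, weight P(X=0) = 1/2
  P(Y|X=1) = (2/7, 2/7, 3/7), H(Y|X=1) = 0.4686, weight P(X=1) = 1/2
H(Y|X) = 0.4418 dits

H(X) + H(Y|X) = 0.3010 + 0.4418 = 0.7429 dits

Both sides equal 0.7429 dits. ✓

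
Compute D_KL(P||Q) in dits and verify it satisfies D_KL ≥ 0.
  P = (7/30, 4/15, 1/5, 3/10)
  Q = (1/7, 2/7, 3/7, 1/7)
0.0722 dits

KL divergence satisfies the Gibbs inequality: D_KL(P||Q) ≥ 0 for all distributions P, Q.

D_KL(P||Q) = Σ p(x) log(p(x)/q(x))
Term by term:
  x=0: 7/30 × log_10[(7/30)/(1/7)] = 0.0497
  x=1: 4/15 × log_10[(4/15)/(2/7)] = -0.0080
  x=2: 1/5 × log_10[(1/5)/(3/7)] = -0.0662
  x=3: 3/10 × log_10[(3/10)/(1/7)] = 0.0967
D_KL(P||Q) = 0.0722 dits

D_KL(P||Q) = 0.0722 ≥ 0 ✓

This non-negativity is a fundamental property: relative entropy cannot be negative because it measures how different Q is from P.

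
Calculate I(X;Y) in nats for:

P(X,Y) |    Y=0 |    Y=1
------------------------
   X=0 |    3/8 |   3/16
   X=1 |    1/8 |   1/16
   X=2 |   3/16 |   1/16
0.0031 nats

Mutual information: I(X;Y) = H(X) + H(Y) - H(X,Y)

Marginals:
P(X) = (9/16, 3/16, 1/4), H(X) = 0.9841 nats
P(Y) = (11/16, 5/16), H(Y) = 0.6211 nats

Joint entropy: H(X,Y) = 1.6021 nats

I(X;Y) = 0.9841 + 0.6211 - 1.6021 = 0.0031 nats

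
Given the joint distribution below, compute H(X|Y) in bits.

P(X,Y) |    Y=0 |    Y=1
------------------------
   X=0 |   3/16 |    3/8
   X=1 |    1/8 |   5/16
0.9868 bits

Using the chain rule: H(X|Y) = H(X,Y) - H(Y)

First, compute H(X,Y) = 1.8829 bits

Marginal P(Y) = (5/16, 11/16)
H(Y) = 0.8960 bits

H(X|Y) = H(X,Y) - H(Y) = 1.8829 - 0.8960 = 0.9868 bits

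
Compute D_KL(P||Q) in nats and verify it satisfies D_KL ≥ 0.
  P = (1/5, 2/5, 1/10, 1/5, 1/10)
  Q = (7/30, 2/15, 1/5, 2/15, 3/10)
0.3105 nats

KL divergence satisfies the Gibbs inequality: D_KL(P||Q) ≥ 0 for all distributions P, Q.

D_KL(P||Q) = Σ p(x) log(p(x)/q(x))
Term by term:
  x=0: 1/5 × log_e[(1/5)/(7/30)] = -0.0308
  x=1: 2/5 × log_e[(2/5)/(2/15)] = 0.4394
  x=2: 1/10 × log_e[(1/10)/(1/5)] = -0.0693
  x=3: 1/5 × log_e[(1/5)/(2/15)] = 0.0811
  x=4: 1/10 × log_e[(1/10)/(3/10)] = -0.1099
D_KL(P||Q) = 0.3105 nats

D_KL(P||Q) = 0.3105 ≥ 0 ✓

This non-negativity is a fundamental property: relative entropy cannot be negative because it measures how different Q is from P.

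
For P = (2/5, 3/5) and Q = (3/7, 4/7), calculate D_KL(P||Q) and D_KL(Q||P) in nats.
D_KL(P||Q) = 0.0017, D_KL(Q||P) = 0.0017

KL divergence is not symmetric: D_KL(P||Q) ≠ D_KL(Q||P) in general.

D_KL(P||Q) = 0.0017 nats
D_KL(Q||P) = 0.0017 nats

In this case they happen to be equal (to 4 decimal places).

This asymmetry is why KL divergence is not a true distance metric.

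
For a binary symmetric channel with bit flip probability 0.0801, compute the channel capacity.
0.5975 bits

For a binary symmetric channel (BSC) with error probability p:
Capacity C = 1 - H(p) bits per symbol

where H(p) = -p log₂(p) - (1-p) log₂(1-p) is the binary entropy function.

H(0.0801) = 0.4025 bits
C = 1 - 0.4025 = 0.5975 bits per symbol

This means we can reliably transmit up to 0.5975 bits of information per channel use.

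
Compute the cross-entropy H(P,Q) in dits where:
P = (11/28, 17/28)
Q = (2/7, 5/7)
0.3025 dits

Cross-entropy: H(P,Q) = -Σ p(x) log q(x)

Alternatively: H(P,Q) = H(P) + D_KL(P||Q)
H(P) = 0.2910 dits
D_KL(P||Q) = 0.0115 dits

H(P,Q) = 0.2910 + 0.0115 = 0.3025 dits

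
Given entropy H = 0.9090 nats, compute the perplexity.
2.4818

Perplexity is e^H (or exp(H) for natural log).

H = 0.9090 nats
Perplexity = e^0.9090 = 2.4818

Interpretation: The model's uncertainty is equivalent to choosing uniformly among 2.5 options.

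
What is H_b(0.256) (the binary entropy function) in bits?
0.8207 bits

The binary entropy function is:
H(p) = -p log(p) - (1-p) log(1-p)

H(0.256) = -0.256 × log_2(0.256) - 0.744 × log_2(0.744)
H(0.256) = 0.8207 bits

Note: Binary entropy is maximized at p=0.5 (H=1 bit) and minimized at p=0 or p=1 (H=0).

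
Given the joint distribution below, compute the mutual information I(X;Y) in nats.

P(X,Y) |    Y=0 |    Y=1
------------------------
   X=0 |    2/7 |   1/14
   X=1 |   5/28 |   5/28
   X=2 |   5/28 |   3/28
0.0365 nats

Mutual information: I(X;Y) = H(X) + H(Y) - H(X,Y)

Marginals:
P(X) = (5/14, 5/14, 2/7), H(X) = 1.0934 nats
P(Y) = (9/14, 5/14), H(Y) = 0.6518 nats

Joint entropy: H(X,Y) = 1.7087 nats

I(X;Y) = 1.0934 + 0.6518 - 1.7087 = 0.0365 nats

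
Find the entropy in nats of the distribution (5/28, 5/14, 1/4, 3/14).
1.3520 nats

Shannon entropy is H(X) = -Σ p(x) log p(x).

For P = (5/28, 5/14, 1/4, 3/14):
H = -5/28 × log_e(5/28) -5/14 × log_e(5/14) -1/4 × log_e(1/4) -3/14 × log_e(3/14)
H = 1.3520 nats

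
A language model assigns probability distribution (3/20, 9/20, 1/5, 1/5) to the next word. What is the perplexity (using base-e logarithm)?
3.6243

Perplexity is e^H (or exp(H) for natural log).

First, H = -Σ p log p = 1.2877 nats
Perplexity = e^1.2877 = 3.6243

Interpretation: The model's uncertainty is equivalent to choosing uniformly among 3.6 options.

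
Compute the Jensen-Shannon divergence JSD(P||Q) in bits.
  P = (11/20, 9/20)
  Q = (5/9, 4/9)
0.0000 bits

Jensen-Shannon divergence is:
JSD(P||Q) = 0.5 × D_KL(P||M) + 0.5 × D_KL(Q||M)
where M = 0.5 × (P + Q) is the mixture distribution.

M = 0.5 × (11/20, 9/20) + 0.5 × (5/9, 4/9) = (0.552778, 0.447222)

D_KL(P||M) = 0.0000 bits
D_KL(Q||M) = 0.0000 bits

JSD(P||Q) = 0.5 × 0.0000 + 0.5 × 0.0000 = 0.0000 bits

Unlike KL divergence, JSD is symmetric and bounded: 0 ≤ JSD ≤ log(2).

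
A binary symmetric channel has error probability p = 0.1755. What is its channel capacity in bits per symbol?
0.3299 bits

For a binary symmetric channel (BSC) with error probability p:
Capacity C = 1 - H(p) bits per symbol

where H(p) = -p log₂(p) - (1-p) log₂(1-p) is the binary entropy function.

H(0.1755) = 0.6701 bits
C = 1 - 0.6701 = 0.3299 bits per symbol

This means we can reliably transmit up to 0.3299 bits of information per channel use.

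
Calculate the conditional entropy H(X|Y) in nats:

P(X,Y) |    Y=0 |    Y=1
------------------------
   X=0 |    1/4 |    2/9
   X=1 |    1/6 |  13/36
0.6681 nats

Using the chain rule: H(X|Y) = H(X,Y) - H(Y)

First, compute H(X,Y) = 1.3473 nats

Marginal P(Y) = (5/12, 7/12)
H(Y) = 0.6792 nats

H(X|Y) = H(X,Y) - H(Y) = 1.3473 - 0.6792 = 0.6681 nats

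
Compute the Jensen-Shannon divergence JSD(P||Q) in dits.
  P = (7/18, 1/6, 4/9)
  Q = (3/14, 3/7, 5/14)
0.0196 dits

Jensen-Shannon divergence is:
JSD(P||Q) = 0.5 × D_KL(P||M) + 0.5 × D_KL(Q||M)
where M = 0.5 × (P + Q) is the mixture distribution.

M = 0.5 × (7/18, 1/6, 4/9) + 0.5 × (3/14, 3/7, 5/14) = (0.301587, 0.297619, 0.400794)

D_KL(P||M) = 0.0209 dits
D_KL(Q||M) = 0.0182 dits

JSD(P||Q) = 0.5 × 0.0209 + 0.5 × 0.0182 = 0.0196 dits

Unlike KL divergence, JSD is symmetric and bounded: 0 ≤ JSD ≤ log(2).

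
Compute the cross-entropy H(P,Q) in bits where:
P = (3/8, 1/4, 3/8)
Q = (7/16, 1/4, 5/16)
1.5765 bits

Cross-entropy: H(P,Q) = -Σ p(x) log q(x)

Alternatively: H(P,Q) = H(P) + D_KL(P||Q)
H(P) = 1.5613 bits
D_KL(P||Q) = 0.0152 bits

H(P,Q) = 1.5613 + 0.0152 = 1.5765 bits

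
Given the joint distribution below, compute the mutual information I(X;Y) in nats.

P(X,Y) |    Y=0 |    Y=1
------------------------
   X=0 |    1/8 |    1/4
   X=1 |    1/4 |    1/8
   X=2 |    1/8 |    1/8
0.0425 nats

Mutual information: I(X;Y) = H(X) + H(Y) - H(X,Y)

Marginals:
P(X) = (3/8, 3/8, 1/4), H(X) = 1.0822 nats
P(Y) = (1/2, 1/2), H(Y) = 0.6931 nats

Joint entropy: H(X,Y) = 1.7329 nats

I(X;Y) = 1.0822 + 0.6931 - 1.7329 = 0.0425 nats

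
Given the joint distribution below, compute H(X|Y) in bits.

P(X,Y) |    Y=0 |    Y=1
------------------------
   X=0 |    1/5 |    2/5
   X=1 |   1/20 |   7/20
0.9281 bits

Using the chain rule: H(X|Y) = H(X,Y) - H(Y)

First, compute H(X,Y) = 1.7394 bits

Marginal P(Y) = (1/4, 3/4)
H(Y) = 0.8113 bits

H(X|Y) = H(X,Y) - H(Y) = 1.7394 - 0.8113 = 0.9281 bits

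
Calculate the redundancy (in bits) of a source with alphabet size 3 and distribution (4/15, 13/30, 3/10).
0.0326 bits

Redundancy measures how far a source is from maximum entropy:
R = H_max - H(X)

Maximum entropy for 3 symbols: H_max = log_2(3) = 1.5850 bits
Actual entropy: H(X) = 1.5524 bits
Redundancy: R = 1.5850 - 1.5524 = 0.0326 bits

This redundancy represents potential for compression: the source could be compressed by 0.0326 bits per symbol.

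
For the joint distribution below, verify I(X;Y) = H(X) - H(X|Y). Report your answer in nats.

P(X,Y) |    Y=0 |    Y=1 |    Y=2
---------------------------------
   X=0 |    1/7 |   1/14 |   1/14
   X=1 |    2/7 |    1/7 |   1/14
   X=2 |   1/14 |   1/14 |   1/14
I(X;Y) = 0.0243 nats

Mutual information has multiple equivalent forms:
- I(X;Y) = H(X) - H(X|Y)
- I(X;Y) = H(Y) - H(Y|X)
- I(X;Y) = H(X) + H(Y) - H(X,Y)

Computing all quantities:
H(X) = 1.0346, H(Y) = 1.0346, H(X,Y) = 2.0449
H(X|Y) = 1.0103, H(Y|X) = 1.0103

Verification:
H(X) - H(X|Y) = 1.0346 - 1.0103 = 0.0243
H(Y) - H(Y|X) = 1.0346 - 1.0103 = 0.0243
H(X) + H(Y) - H(X,Y) = 1.0346 + 1.0346 - 2.0449 = 0.0243

All forms give I(X;Y) = 0.0243 nats. ✓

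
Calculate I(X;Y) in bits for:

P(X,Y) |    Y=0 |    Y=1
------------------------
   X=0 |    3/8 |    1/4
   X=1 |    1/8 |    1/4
0.0488 bits

Mutual information: I(X;Y) = H(X) + H(Y) - H(X,Y)

Marginals:
P(X) = (5/8, 3/8), H(X) = 0.9544 bits
P(Y) = (1/2, 1/2), H(Y) = 1.0000 bits

Joint entropy: H(X,Y) = 1.9056 bits

I(X;Y) = 0.9544 + 1.0000 - 1.9056 = 0.0488 bits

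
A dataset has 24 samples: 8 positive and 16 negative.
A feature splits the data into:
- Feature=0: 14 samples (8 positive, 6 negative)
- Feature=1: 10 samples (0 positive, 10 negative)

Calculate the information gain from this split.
0.3436 bits

Information Gain = H(Y) - H(Y|Feature)

Before split:
P(positive) = 8/24 = 0.3333
H(Y) = 0.9183 bits

After split:
Feature=0: H = 0.9852 bits (weight = 14/24)
Feature=1: H = 0.0000 bits (weight = 10/24)
H(Y|Feature) = (14/24)×0.9852 + (10/24)×0.0000 = 0.5747 bits

Information Gain = 0.9183 - 0.5747 = 0.3436 bits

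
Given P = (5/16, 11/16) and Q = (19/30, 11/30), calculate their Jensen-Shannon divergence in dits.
0.0228 dits

Jensen-Shannon divergence is:
JSD(P||Q) = 0.5 × D_KL(P||M) + 0.5 × D_KL(Q||M)
where M = 0.5 × (P + Q) is the mixture distribution.

M = 0.5 × (5/16, 11/16) + 0.5 × (19/30, 11/30) = (0.472917, 0.527083)

D_KL(P||M) = 0.0231 dits
D_KL(Q||M) = 0.0225 dits

JSD(P||Q) = 0.5 × 0.0231 + 0.5 × 0.0225 = 0.0228 dits

Unlike KL divergence, JSD is symmetric and bounded: 0 ≤ JSD ≤ log(2).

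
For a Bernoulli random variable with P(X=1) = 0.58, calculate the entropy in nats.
0.6803 nats

The binary entropy function is:
H(p) = -p log(p) - (1-p) log(1-p)

H(0.58) = -0.58 × log_e(0.58) - 0.42 × log_e(0.42)
H(0.58) = 0.6803 nats

Note: Binary entropy is maximized at p=0.5 (H=1 bit) and minimized at p=0 or p=1 (H=0).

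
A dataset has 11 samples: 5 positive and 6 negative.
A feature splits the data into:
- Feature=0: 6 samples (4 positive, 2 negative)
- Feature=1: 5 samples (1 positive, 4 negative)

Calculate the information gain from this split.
0.1650 bits

Information Gain = H(Y) - H(Y|Feature)

Before split:
P(positive) = 5/11 = 0.4545
H(Y) = 0.9940 bits

After split:
Feature=0: H = 0.9183 bits (weight = 6/11)
Feature=1: H = 0.7219 bits (weight = 5/11)
H(Y|Feature) = (6/11)×0.9183 + (5/11)×0.7219 = 0.8290 bits

Information Gain = 0.9940 - 0.8290 = 0.1650 bits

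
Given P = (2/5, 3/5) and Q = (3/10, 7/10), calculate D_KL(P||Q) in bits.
0.0326 bits

KL divergence: D_KL(P||Q) = Σ p(x) log(p(x)/q(x))

Computing term by term:
  x=0: 2/5 × log_2[(2/5)/(3/10)] = 2/5 × 0.4150 = 0.1660
  x=1: 3/5 × log_2[(3/5)/(7/10)] = 3/5 × -0.2224 = -0.1334

D_KL(P||Q) = 0.0326 bits

Note: KL divergence is always non-negative and equals 0 iff P = Q.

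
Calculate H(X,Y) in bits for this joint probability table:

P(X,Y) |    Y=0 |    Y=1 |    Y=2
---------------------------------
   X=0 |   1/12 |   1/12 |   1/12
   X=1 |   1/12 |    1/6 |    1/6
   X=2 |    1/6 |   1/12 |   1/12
3.0850 bits

Joint entropy is H(X,Y) = -Σ_{x,y} p(x,y) log p(x,y).

Summing over all non-zero entries:
H(X,Y) = -[1/12·log_2(1/12) + 1/12·log_2(1/12) + 1/12·log_2(1/12) + 1/12·log_2(1/12) + 1/6·log_2(1/6) + 1/6·log_2(1/6) + 1/6·log_2(1/6) + 1/12·log_2(1/12) + 1/12·log_2(1/12)]
H(X,Y) = 3.0850 bits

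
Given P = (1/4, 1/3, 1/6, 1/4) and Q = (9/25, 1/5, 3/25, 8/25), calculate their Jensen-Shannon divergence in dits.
0.0076 dits

Jensen-Shannon divergence is:
JSD(P||Q) = 0.5 × D_KL(P||M) + 0.5 × D_KL(Q||M)
where M = 0.5 × (P + Q) is the mixture distribution.

M = 0.5 × (1/4, 1/3, 1/6, 1/4) + 0.5 × (9/25, 1/5, 3/25, 8/25) = (0.305, 4/15, 0.143333, 0.285)

D_KL(P||M) = 0.0074 dits
D_KL(Q||M) = 0.0078 dits

JSD(P||Q) = 0.5 × 0.0074 + 0.5 × 0.0078 = 0.0076 dits

Unlike KL divergence, JSD is symmetric and bounded: 0 ≤ JSD ≤ log(2).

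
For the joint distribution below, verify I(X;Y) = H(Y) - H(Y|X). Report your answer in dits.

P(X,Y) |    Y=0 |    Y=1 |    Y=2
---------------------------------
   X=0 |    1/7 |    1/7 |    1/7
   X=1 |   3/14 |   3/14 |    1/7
I(X;Y) = 0.0018 dits

Mutual information has multiple equivalent forms:
- I(X;Y) = H(X) - H(X|Y)
- I(X;Y) = H(Y) - H(Y|X)
- I(X;Y) = H(X) + H(Y) - H(X,Y)

Computing all quantities:
H(X) = 0.2966, H(Y) = 0.4748, H(X,Y) = 0.7696
H(X|Y) = 0.2948, H(Y|X) = 0.4730

Verification:
H(X) - H(X|Y) = 0.2966 - 0.2948 = 0.0018
H(Y) - H(Y|X) = 0.4748 - 0.4730 = 0.0018
H(X) + H(Y) - H(X,Y) = 0.2966 + 0.4748 - 0.7696 = 0.0018

All forms give I(X;Y) = 0.0018 dits. ✓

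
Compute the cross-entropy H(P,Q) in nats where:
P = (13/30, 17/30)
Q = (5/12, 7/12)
0.6848 nats

Cross-entropy: H(P,Q) = -Σ p(x) log q(x)

Alternatively: H(P,Q) = H(P) + D_KL(P||Q)
H(P) = 0.6842 nats
D_KL(P||Q) = 0.0006 nats

H(P,Q) = 0.6842 + 0.0006 = 0.6848 nats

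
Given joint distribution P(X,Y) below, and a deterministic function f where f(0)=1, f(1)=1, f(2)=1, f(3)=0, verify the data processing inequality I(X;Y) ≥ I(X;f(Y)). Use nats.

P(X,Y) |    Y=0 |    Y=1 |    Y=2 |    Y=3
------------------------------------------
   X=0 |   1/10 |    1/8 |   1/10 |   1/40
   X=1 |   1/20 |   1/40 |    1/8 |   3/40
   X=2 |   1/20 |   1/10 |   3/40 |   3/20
I(X;Y) = 0.0987, I(X;f(Y)) = 0.0588, inequality holds: 0.0987 ≥ 0.0588

Data Processing Inequality: For any Markov chain X → Y → Z, we have I(X;Y) ≥ I(X;Z).

Here Z = f(Y) is a deterministic function of Y, forming X → Y → Z.

Original I(X;Y) = 0.0987 nats

After applying f:
P(X,Z) where Z=f(Y):
- P(X,Z=0) = P(X,Y=3)
- P(X,Z=1) = P(X,Y=0) + P(X,Y=1) + P(X,Y=2)

I(X;Z) = I(X;f(Y)) = 0.0588 nats

Verification: 0.0987 ≥ 0.0588 ✓

Information cannot be created by processing; the function f can only lose information about X.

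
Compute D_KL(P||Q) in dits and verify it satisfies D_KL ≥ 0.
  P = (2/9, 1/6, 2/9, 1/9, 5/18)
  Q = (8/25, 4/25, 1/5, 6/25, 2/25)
0.0909 dits

KL divergence satisfies the Gibbs inequality: D_KL(P||Q) ≥ 0 for all distributions P, Q.

D_KL(P||Q) = Σ p(x) log(p(x)/q(x))
Term by term:
  x=0: 2/9 × log_10[(2/9)/(8/25)] = -0.0352
  x=1: 1/6 × log_10[(1/6)/(4/25)] = 0.0030
  x=2: 2/9 × log_10[(2/9)/(1/5)] = 0.0102
  x=3: 1/9 × log_10[(1/9)/(6/25)] = -0.0372
  x=4: 5/18 × log_10[(5/18)/(2/25)] = 0.1502
D_KL(P||Q) = 0.0909 dits

D_KL(P||Q) = 0.0909 ≥ 0 ✓

This non-negativity is a fundamental property: relative entropy cannot be negative because it measures how different Q is from P.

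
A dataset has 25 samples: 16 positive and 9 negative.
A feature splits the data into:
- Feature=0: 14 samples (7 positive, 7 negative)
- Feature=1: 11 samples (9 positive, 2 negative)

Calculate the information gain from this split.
0.0817 bits

Information Gain = H(Y) - H(Y|Feature)

Before split:
P(positive) = 16/25 = 0.6400
H(Y) = 0.9427 bits

After split:
Feature=0: H = 1.0000 bits (weight = 14/25)
Feature=1: H = 0.6840 bits (weight = 11/25)
H(Y|Feature) = (14/25)×1.0000 + (11/25)×0.6840 = 0.8610 bits

Information Gain = 0.9427 - 0.8610 = 0.0817 bits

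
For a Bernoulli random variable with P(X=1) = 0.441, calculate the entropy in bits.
0.9899 bits

The binary entropy function is:
H(p) = -p log(p) - (1-p) log(1-p)

H(0.441) = -0.441 × log_2(0.441) - 0.559 × log_2(0.559)
H(0.441) = 0.9899 bits

Note: Binary entropy is maximized at p=0.5 (H=1 bit) and minimized at p=0 or p=1 (H=0).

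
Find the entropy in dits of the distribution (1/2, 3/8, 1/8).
0.4231 dits

Shannon entropy is H(X) = -Σ p(x) log p(x).

For P = (1/2, 3/8, 1/8):
H = -1/2 × log_10(1/2) -3/8 × log_10(3/8) -1/8 × log_10(1/8)
H = 0.4231 dits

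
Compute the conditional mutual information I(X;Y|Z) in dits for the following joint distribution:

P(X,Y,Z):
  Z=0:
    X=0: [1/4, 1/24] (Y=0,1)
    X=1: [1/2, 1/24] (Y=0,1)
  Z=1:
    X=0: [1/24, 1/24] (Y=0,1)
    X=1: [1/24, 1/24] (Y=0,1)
0.0019 dits

Conditional mutual information: I(X;Y|Z) = H(X|Z) + H(Y|Z) - H(X,Y|Z)

H(Z) = 0.1957
H(X,Z) = 0.4802 → H(X|Z) = 0.2845
H(Y,Z) = 0.3635 → H(Y|Z) = 0.1678
H(X,Y,Z) = 0.6461 → H(X,Y|Z) = 0.4504

I(X;Y|Z) = 0.2845 + 0.1678 - 0.4504 = 0.0019 dits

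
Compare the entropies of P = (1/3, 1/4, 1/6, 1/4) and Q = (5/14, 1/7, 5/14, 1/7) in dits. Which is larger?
P

Computing entropies in dits:
H(P) = 0.5898
H(Q) = 0.5609

Distribution P has higher entropy.

Intuition: The distribution closer to uniform (more spread out) has higher entropy.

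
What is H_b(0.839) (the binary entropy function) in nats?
0.4413 nats

The binary entropy function is:
H(p) = -p log(p) - (1-p) log(1-p)

H(0.839) = -0.839 × log_e(0.839) - 0.161 × log_e(0.161)
H(0.839) = 0.4413 nats

Note: Binary entropy is maximized at p=0.5 (H=1 bit) and minimized at p=0 or p=1 (H=0).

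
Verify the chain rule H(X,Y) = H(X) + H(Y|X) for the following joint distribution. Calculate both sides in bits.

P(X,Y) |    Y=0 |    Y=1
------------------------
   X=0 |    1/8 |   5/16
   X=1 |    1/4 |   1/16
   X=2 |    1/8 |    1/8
H(X,Y) = 2.3994, H(X) = 1.5462, H(Y|X) = 0.8532 (all in bits)

Chain rule: H(X,Y) = H(X) + H(Y|X)

Left side — joint entropy directly:
H(X,Y) = -Σ p(x,y) log p(x,y) = 2.3994 bits

Right side — compute H(Y|X) from the conditional distributions:
P(X) = (7/16, 5/16, 1/4), so H(X) = 1.5462 bits
H(Y|X) = Σ_x P(X=x) · H(Y|X=x):
  P(Y|X=0) = (2/7, 5/7), H(Y|X=0) = 0.8631, weight P(X=0) = 7/16
  P(Y|X=1) = (4/5, 1/5), H(Y|X=1) = 0.7219, weight P(X=1) = 5/16
  P(Y|X=2) = (1/2, 1/2), H(Y|X=2) = 1.0000, weight P(X=2) = 1/4
H(Y|X) = 0.8532 bits

H(X) + H(Y|X) = 1.5462 + 0.8532 = 2.3994 bits

Both sides equal 2.3994 bits. ✓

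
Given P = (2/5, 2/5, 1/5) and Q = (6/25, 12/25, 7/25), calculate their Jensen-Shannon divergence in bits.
0.0220 bits

Jensen-Shannon divergence is:
JSD(P||Q) = 0.5 × D_KL(P||M) + 0.5 × D_KL(Q||M)
where M = 0.5 × (P + Q) is the mixture distribution.

M = 0.5 × (2/5, 2/5, 1/5) + 0.5 × (6/25, 12/25, 7/25) = (8/25, 11/25, 6/25)

D_KL(P||M) = 0.0212 bits
D_KL(Q||M) = 0.0229 bits

JSD(P||Q) = 0.5 × 0.0212 + 0.5 × 0.0229 = 0.0220 bits

Unlike KL divergence, JSD is symmetric and bounded: 0 ≤ JSD ≤ log(2).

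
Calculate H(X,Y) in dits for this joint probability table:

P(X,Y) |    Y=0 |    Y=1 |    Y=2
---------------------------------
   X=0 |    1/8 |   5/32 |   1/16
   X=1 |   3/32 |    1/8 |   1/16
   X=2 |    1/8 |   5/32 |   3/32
0.9339 dits

Joint entropy is H(X,Y) = -Σ_{x,y} p(x,y) log p(x,y).

Summing over all non-zero entries:
H(X,Y) = -[1/8·log_10(1/8) + 5/32·log_10(5/32) + 1/16·log_10(1/16) + 3/32·log_10(3/32) + 1/8·log_10(1/8) + 1/16·log_10(1/16) + 1/8·log_10(1/8) + 5/32·log_10(5/32) + 3/32·log_10(3/32)]
H(X,Y) = 0.9339 dits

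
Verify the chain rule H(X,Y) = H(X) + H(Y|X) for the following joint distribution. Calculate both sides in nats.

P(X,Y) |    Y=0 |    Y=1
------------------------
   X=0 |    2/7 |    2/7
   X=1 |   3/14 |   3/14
H(X,Y) = 1.3761, H(X) = 0.6829, H(Y|X) = 0.6931 (all in nats)

Chain rule: H(X,Y) = H(X) + H(Y|X)

Left side — joint entropy directly:
H(X,Y) = -Σ p(x,y) log p(x,y) = 1.3761 nats

Right side — compute H(Y|X) from the conditional distributions:
P(X) = (4/7, 3/7), so H(X) = 0.6829 nats
H(Y|X) = Σ_x P(X=x) · H(Y|X=x):
  P(Y|X=0) = (1/2, 1/2), H(Y|X=0) = 0.6931, weight P(X=0) = 4/7
  P(Y|X=1) = (1/2, 1/2), H(Y|X=1) = 0.6931, weight P(X=1) = 3/7
H(Y|X) = 0.6931 nats

H(X) + H(Y|X) = 0.6829 + 0.6931 = 1.3761 nats

Both sides equal 1.3761 nats. ✓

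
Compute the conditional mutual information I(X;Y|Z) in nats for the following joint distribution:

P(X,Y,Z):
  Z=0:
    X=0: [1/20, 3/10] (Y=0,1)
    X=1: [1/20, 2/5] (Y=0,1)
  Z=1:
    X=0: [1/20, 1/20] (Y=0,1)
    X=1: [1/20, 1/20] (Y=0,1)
0.0009 nats

Conditional mutual information: I(X;Y|Z) = H(X|Z) + H(Y|Z) - H(X,Y|Z)

H(Z) = 0.5004
H(X,Z) = 1.1873 → H(X|Z) = 0.6869
H(Y,Z) = 0.9404 → H(Y|Z) = 0.4400
H(X,Y,Z) = 1.6264 → H(X,Y|Z) = 1.1260

I(X;Y|Z) = 0.6869 + 0.4400 - 1.1260 = 0.0009 nats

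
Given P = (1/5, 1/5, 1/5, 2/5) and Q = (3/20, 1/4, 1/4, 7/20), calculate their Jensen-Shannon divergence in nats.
0.0054 nats

Jensen-Shannon divergence is:
JSD(P||Q) = 0.5 × D_KL(P||M) + 0.5 × D_KL(Q||M)
where M = 0.5 × (P + Q) is the mixture distribution.

M = 0.5 × (1/5, 1/5, 1/5, 2/5) + 0.5 × (3/20, 1/4, 1/4, 7/20) = (7/40, 9/40, 9/40, 3/8)

D_KL(P||M) = 0.0054 nats
D_KL(Q||M) = 0.0054 nats

JSD(P||Q) = 0.5 × 0.0054 + 0.5 × 0.0054 = 0.0054 nats

Unlike KL divergence, JSD is symmetric and bounded: 0 ≤ JSD ≤ log(2).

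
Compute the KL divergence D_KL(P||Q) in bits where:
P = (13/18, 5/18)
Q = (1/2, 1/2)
0.1476 bits

KL divergence: D_KL(P||Q) = Σ p(x) log(p(x)/q(x))

Computing term by term:
  x=0: 13/18 × log_2[(13/18)/(1/2)] = 13/18 × 0.5305 = 0.3831
  x=1: 5/18 × log_2[(5/18)/(1/2)] = 5/18 × -0.8480 = -0.2356

D_KL(P||Q) = 0.1476 bits

Note: KL divergence is always non-negative and equals 0 iff P = Q.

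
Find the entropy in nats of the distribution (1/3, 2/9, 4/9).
1.0609 nats

Shannon entropy is H(X) = -Σ p(x) log p(x).

For P = (1/3, 2/9, 4/9):
H = -1/3 × log_e(1/3) -2/9 × log_e(2/9) -4/9 × log_e(4/9)
H = 1.0609 nats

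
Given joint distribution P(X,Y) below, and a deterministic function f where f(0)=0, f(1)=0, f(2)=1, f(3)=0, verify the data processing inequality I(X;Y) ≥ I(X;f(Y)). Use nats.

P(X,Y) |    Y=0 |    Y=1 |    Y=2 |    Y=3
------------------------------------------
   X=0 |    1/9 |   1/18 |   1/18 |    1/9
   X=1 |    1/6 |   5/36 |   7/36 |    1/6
I(X;Y) = 0.0139, I(X;f(Y)) = 0.0097, inequality holds: 0.0139 ≥ 0.0097

Data Processing Inequality: For any Markov chain X → Y → Z, we have I(X;Y) ≥ I(X;Z).

Here Z = f(Y) is a deterministic function of Y, forming X → Y → Z.

Original I(X;Y) = 0.0139 nats

After applying f:
P(X,Z) where Z=f(Y):
- P(X,Z=0) = P(X,Y=0) + P(X,Y=1) + P(X,Y=3)
- P(X,Z=1) = P(X,Y=2)

I(X;Z) = I(X;f(Y)) = 0.0097 nats

Verification: 0.0139 ≥ 0.0097 ✓

Information cannot be created by processing; the function f can only lose information about X.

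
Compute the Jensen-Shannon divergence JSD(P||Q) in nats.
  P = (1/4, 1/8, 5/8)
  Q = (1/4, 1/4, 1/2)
0.0141 nats

Jensen-Shannon divergence is:
JSD(P||Q) = 0.5 × D_KL(P||M) + 0.5 × D_KL(Q||M)
where M = 0.5 × (P + Q) is the mixture distribution.

M = 0.5 × (1/4, 1/8, 5/8) + 0.5 × (1/4, 1/4, 1/2) = (1/4, 3/16, 9/16)

D_KL(P||M) = 0.0152 nats
D_KL(Q||M) = 0.0130 nats

JSD(P||Q) = 0.5 × 0.0152 + 0.5 × 0.0130 = 0.0141 nats

Unlike KL divergence, JSD is symmetric and bounded: 0 ≤ JSD ≤ log(2).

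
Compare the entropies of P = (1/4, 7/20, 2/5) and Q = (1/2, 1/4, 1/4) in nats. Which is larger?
P

Computing entropies in nats:
H(P) = 1.0805
H(Q) = 1.0397

Distribution P has higher entropy.

Intuition: The distribution closer to uniform (more spread out) has higher entropy.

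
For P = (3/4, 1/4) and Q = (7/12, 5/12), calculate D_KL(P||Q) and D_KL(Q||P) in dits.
D_KL(P||Q) = 0.0264, D_KL(Q||P) = 0.0288

KL divergence is not symmetric: D_KL(P||Q) ≠ D_KL(Q||P) in general.

D_KL(P||Q) = 0.0264 dits
D_KL(Q||P) = 0.0288 dits

No, they are not equal!

This asymmetry is why KL divergence is not a true distance metric.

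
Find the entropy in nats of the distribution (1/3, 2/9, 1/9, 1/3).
1.3108 nats

Shannon entropy is H(X) = -Σ p(x) log p(x).

For P = (1/3, 2/9, 1/9, 1/3):
H = -1/3 × log_e(1/3) -2/9 × log_e(2/9) -1/9 × log_e(1/9) -1/3 × log_e(1/3)
H = 1.3108 nats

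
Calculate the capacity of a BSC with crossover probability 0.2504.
0.1881 bits

For a binary symmetric channel (BSC) with error probability p:
Capacity C = 1 - H(p) bits per symbol

where H(p) = -p log₂(p) - (1-p) log₂(1-p) is the binary entropy function.

H(0.2504) = 0.8119 bits
C = 1 - 0.8119 = 0.1881 bits per symbol

This means we can reliably transmit up to 0.1881 bits of information per channel use.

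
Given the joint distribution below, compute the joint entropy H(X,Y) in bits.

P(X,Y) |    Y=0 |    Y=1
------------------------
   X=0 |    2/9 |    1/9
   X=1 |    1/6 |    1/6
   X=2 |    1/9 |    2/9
2.5305 bits

Joint entropy is H(X,Y) = -Σ_{x,y} p(x,y) log p(x,y).

Summing over all non-zero entries:
H(X,Y) = -[2/9·log_2(2/9) + 1/9·log_2(1/9) + 1/6·log_2(1/6) + 1/6·log_2(1/6) + 1/9·log_2(1/9) + 2/9·log_2(2/9)]
H(X,Y) = 2.5305 bits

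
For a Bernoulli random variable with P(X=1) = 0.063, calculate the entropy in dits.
0.1021 dits

The binary entropy function is:
H(p) = -p log(p) - (1-p) log(1-p)

H(0.063) = -0.063 × log_10(0.063) - 0.937 × log_10(0.937)
H(0.063) = 0.1021 dits

Note: Binary entropy is maximized at p=0.5 (H=1 bit) and minimized at p=0 or p=1 (H=0).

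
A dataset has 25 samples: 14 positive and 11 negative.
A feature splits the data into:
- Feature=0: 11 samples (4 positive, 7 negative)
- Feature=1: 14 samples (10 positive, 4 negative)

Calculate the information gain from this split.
0.0901 bits

Information Gain = H(Y) - H(Y|Feature)

Before split:
P(positive) = 14/25 = 0.5600
H(Y) = 0.9896 bits

After split:
Feature=0: H = 0.9457 bits (weight = 11/25)
Feature=1: H = 0.8631 bits (weight = 14/25)
H(Y|Feature) = (11/25)×0.9457 + (14/25)×0.8631 = 0.8994 bits

Information Gain = 0.9896 - 0.8994 = 0.0901 bits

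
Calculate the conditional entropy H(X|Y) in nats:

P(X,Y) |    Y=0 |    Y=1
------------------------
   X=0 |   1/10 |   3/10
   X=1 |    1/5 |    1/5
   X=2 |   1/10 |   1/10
1.0227 nats

Using the chain rule: H(X|Y) = H(X,Y) - H(Y)

First, compute H(X,Y) = 1.6957 nats

Marginal P(Y) = (2/5, 3/5)
H(Y) = 0.6730 nats

H(X|Y) = H(X,Y) - H(Y) = 1.6957 - 0.6730 = 1.0227 nats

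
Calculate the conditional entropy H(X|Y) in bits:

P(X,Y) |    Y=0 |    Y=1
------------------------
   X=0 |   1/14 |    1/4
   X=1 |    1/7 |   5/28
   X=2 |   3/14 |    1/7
1.5089 bits

Using the chain rule: H(X|Y) = H(X,Y) - H(Y)

First, compute H(X,Y) = 2.4941 bits

Marginal P(Y) = (3/7, 4/7)
H(Y) = 0.9852 bits

H(X|Y) = H(X,Y) - H(Y) = 2.4941 - 0.9852 = 1.5089 bits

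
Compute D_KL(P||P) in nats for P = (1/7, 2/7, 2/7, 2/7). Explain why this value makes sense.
0.0000 nats

KL divergence satisfies the Gibbs inequality: D_KL(P||Q) ≥ 0 for all distributions P, Q.

D_KL(P||Q) = Σ p(x) log(p(x)/q(x))
Each term is p(x) × log_e(p(x)/p(x)) = p(x) × log_e(1) = 0, so the sum is 0.
D_KL(P||Q) = 0.0000 nats

When P = Q, the KL divergence is exactly 0, as there is no 'divergence' between identical distributions.

This non-negativity is a fundamental property: relative entropy cannot be negative because it measures how different Q is from P.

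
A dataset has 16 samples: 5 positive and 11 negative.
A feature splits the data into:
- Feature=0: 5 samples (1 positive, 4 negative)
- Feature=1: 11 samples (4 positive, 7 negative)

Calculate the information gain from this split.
0.0203 bits

Information Gain = H(Y) - H(Y|Feature)

Before split:
P(positive) = 5/16 = 0.3125
H(Y) = 0.8960 bits

After split:
Feature=0: H = 0.7219 bits (weight = 5/16)
Feature=1: H = 0.9457 bits (weight = 11/16)
H(Y|Feature) = (5/16)×0.7219 + (11/16)×0.9457 = 0.8757 bits

Information Gain = 0.8960 - 0.8757 = 0.0203 bits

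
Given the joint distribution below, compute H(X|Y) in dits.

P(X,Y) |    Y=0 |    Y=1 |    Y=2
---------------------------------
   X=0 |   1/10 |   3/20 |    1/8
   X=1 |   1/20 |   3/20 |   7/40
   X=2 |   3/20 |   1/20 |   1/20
0.4353 dits

Using the chain rule: H(X|Y) = H(X,Y) - H(Y)

First, compute H(X,Y) = 0.9113 dits

Marginal P(Y) = (3/10, 7/20, 7/20)
H(Y) = 0.4760 dits

H(X|Y) = H(X,Y) - H(Y) = 0.9113 - 0.4760 = 0.4353 dits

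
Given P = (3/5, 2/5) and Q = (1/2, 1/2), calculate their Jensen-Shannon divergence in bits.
0.0073 bits

Jensen-Shannon divergence is:
JSD(P||Q) = 0.5 × D_KL(P||M) + 0.5 × D_KL(Q||M)
where M = 0.5 × (P + Q) is the mixture distribution.

M = 0.5 × (3/5, 2/5) + 0.5 × (1/2, 1/2) = (11/20, 9/20)

D_KL(P||M) = 0.0073 bits
D_KL(Q||M) = 0.0072 bits

JSD(P||Q) = 0.5 × 0.0073 + 0.5 × 0.0072 = 0.0073 bits

Unlike KL divergence, JSD is symmetric and bounded: 0 ≤ JSD ≤ log(2).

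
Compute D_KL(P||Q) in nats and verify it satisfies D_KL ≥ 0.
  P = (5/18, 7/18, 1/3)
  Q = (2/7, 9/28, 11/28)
0.0115 nats

KL divergence satisfies the Gibbs inequality: D_KL(P||Q) ≥ 0 for all distributions P, Q.

D_KL(P||Q) = Σ p(x) log(p(x)/q(x))
Term by term:
  x=0: 5/18 × log_e[(5/18)/(2/7)] = -0.0078
  x=1: 7/18 × log_e[(7/18)/(9/28)] = 0.0741
  x=2: 1/3 × log_e[(1/3)/(11/28)] = -0.0548
D_KL(P||Q) = 0.0115 nats

D_KL(P||Q) = 0.0115 ≥ 0 ✓

This non-negativity is a fundamental property: relative entropy cannot be negative because it measures how different Q is from P.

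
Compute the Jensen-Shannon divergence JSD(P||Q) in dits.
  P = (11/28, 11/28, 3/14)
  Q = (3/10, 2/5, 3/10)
0.0029 dits

Jensen-Shannon divergence is:
JSD(P||Q) = 0.5 × D_KL(P||M) + 0.5 × D_KL(Q||M)
where M = 0.5 × (P + Q) is the mixture distribution.

M = 0.5 × (11/28, 11/28, 3/14) + 0.5 × (3/10, 2/5, 3/10) = (0.346429, 0.396429, 9/35)

D_KL(P||M) = 0.0029 dits
D_KL(Q||M) = 0.0029 dits

JSD(P||Q) = 0.5 × 0.0029 + 0.5 × 0.0029 = 0.0029 dits

Unlike KL divergence, JSD is symmetric and bounded: 0 ≤ JSD ≤ log(2).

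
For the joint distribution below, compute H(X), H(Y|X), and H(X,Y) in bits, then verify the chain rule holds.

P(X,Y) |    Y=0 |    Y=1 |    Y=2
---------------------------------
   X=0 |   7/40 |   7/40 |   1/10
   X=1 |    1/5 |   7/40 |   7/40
H(X,Y) = 2.5568, H(X) = 0.9928, H(Y|X) = 1.5640 (all in bits)

Chain rule: H(X,Y) = H(X) + H(Y|X)

Left side — joint entropy directly:
H(X,Y) = -Σ p(x,y) log p(x,y) = 2.5568 bits

Right side — compute H(Y|X) from the conditional distributions:
P(X) = (9/20, 11/20), so H(X) = 0.9928 bits
H(Y|X) = Σ_x P(X=x) · H(Y|X=x):
  P(Y|X=0) = (7/18, 7/18, 2/9), H(Y|X=0) = 1.5420, weight P(X=0) = 9/20
  P(Y|X=1) = (4/11, 7/22, 7/22), H(Y|X=1) = 1.5820, weight P(X=1) = 11/20
H(Y|X) = 1.5640 bits

H(X) + H(Y|X) = 0.9928 + 1.5640 = 2.5568 bits

Both sides equal 2.5568 bits. ✓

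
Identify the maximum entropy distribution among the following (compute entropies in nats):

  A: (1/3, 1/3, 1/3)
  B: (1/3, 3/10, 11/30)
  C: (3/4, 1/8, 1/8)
A

For a discrete distribution over n outcomes, entropy is maximized by the uniform distribution.

Computing entropies:
H(A) = 1.0986 nats
H(B) = 1.0953 nats
H(C) = 0.7356 nats

The uniform distribution (where all probabilities equal 1/3) achieves the maximum entropy of log_e(3) = 1.0986 nats.

Distribution A has the highest entropy.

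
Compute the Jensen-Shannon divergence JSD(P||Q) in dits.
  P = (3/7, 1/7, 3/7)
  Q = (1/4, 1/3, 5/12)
0.0137 dits

Jensen-Shannon divergence is:
JSD(P||Q) = 0.5 × D_KL(P||M) + 0.5 × D_KL(Q||M)
where M = 0.5 × (P + Q) is the mixture distribution.

M = 0.5 × (3/7, 1/7, 3/7) + 0.5 × (1/4, 1/3, 5/12) = (0.339286, 5/21, 0.422619)

D_KL(P||M) = 0.0144 dits
D_KL(Q||M) = 0.0130 dits

JSD(P||Q) = 0.5 × 0.0144 + 0.5 × 0.0130 = 0.0137 dits

Unlike KL divergence, JSD is symmetric and bounded: 0 ≤ JSD ≤ log(2).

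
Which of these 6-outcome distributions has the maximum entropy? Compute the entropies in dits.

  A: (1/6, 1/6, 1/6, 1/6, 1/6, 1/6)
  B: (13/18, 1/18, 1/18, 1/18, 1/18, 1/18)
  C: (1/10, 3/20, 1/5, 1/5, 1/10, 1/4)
A

For a discrete distribution over n outcomes, entropy is maximized by the uniform distribution.

Computing entropies:
H(A) = 0.7782 dits
H(B) = 0.4508 dits
H(C) = 0.7537 dits

The uniform distribution (where all probabilities equal 1/6) achieves the maximum entropy of log_10(6) = 0.7782 dits.

Distribution A has the highest entropy.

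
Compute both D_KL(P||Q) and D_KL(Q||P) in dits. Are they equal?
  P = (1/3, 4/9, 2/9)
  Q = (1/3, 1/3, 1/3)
D_KL(P||Q) = 0.0164, D_KL(Q||P) = 0.0171

KL divergence is not symmetric: D_KL(P||Q) ≠ D_KL(Q||P) in general.

D_KL(P||Q) = 0.0164 dits
D_KL(Q||P) = 0.0171 dits

No, they are not equal!

This asymmetry is why KL divergence is not a true distance metric.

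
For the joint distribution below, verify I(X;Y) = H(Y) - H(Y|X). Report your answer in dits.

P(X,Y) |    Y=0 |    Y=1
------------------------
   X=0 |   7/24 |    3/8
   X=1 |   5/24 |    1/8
I(X;Y) = 0.0068 dits

Mutual information has multiple equivalent forms:
- I(X;Y) = H(X) - H(X|Y)
- I(X;Y) = H(Y) - H(Y|X)
- I(X;Y) = H(X) + H(Y) - H(X,Y)

Computing all quantities:
H(X) = 0.2764, H(Y) = 0.3010, H(X,Y) = 0.5706
H(X|Y) = 0.2696, H(Y|X) = 0.2942

Verification:
H(X) - H(X|Y) = 0.2764 - 0.2696 = 0.0068
H(Y) - H(Y|X) = 0.3010 - 0.2942 = 0.0068
H(X) + H(Y) - H(X,Y) = 0.2764 + 0.3010 - 0.5706 = 0.0068

All forms give I(X;Y) = 0.0068 dits. ✓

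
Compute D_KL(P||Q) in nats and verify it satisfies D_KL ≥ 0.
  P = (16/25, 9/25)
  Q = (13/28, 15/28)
0.0623 nats

KL divergence satisfies the Gibbs inequality: D_KL(P||Q) ≥ 0 for all distributions P, Q.

D_KL(P||Q) = Σ p(x) log(p(x)/q(x))
Term by term:
  x=0: 16/25 × log_e[(16/25)/(13/28)] = 0.2054
  x=1: 9/25 × log_e[(9/25)/(15/28)] = -0.1431
D_KL(P||Q) = 0.0623 nats

D_KL(P||Q) = 0.0623 ≥ 0 ✓

This non-negativity is a fundamental property: relative entropy cannot be negative because it measures how different Q is from P.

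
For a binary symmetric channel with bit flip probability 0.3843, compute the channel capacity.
0.0390 bits

For a binary symmetric channel (BSC) with error probability p:
Capacity C = 1 - H(p) bits per symbol

where H(p) = -p log₂(p) - (1-p) log₂(1-p) is the binary entropy function.

H(0.3843) = 0.9610 bits
C = 1 - 0.9610 = 0.0390 bits per symbol

This means we can reliably transmit up to 0.0390 bits of information per channel use.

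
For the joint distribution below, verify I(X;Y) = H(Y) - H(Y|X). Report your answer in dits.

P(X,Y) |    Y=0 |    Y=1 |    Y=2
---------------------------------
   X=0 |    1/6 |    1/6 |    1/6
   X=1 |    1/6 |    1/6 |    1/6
I(X;Y) = 0.0000 dits

Mutual information has multiple equivalent forms:
- I(X;Y) = H(X) - H(X|Y)
- I(X;Y) = H(Y) - H(Y|X)
- I(X;Y) = H(X) + H(Y) - H(X,Y)

Computing all quantities:
H(X) = 0.3010, H(Y) = 0.4771, H(X,Y) = 0.7782
H(X|Y) = 0.3010, H(Y|X) = 0.4771

Verification:
H(X) - H(X|Y) = 0.3010 - 0.3010 = 0.0000
H(Y) - H(Y|X) = 0.4771 - 0.4771 = 0.0000
H(X) + H(Y) - H(X,Y) = 0.3010 + 0.4771 - 0.7782 = 0.0000

All forms give I(X;Y) = 0.0000 dits. ✓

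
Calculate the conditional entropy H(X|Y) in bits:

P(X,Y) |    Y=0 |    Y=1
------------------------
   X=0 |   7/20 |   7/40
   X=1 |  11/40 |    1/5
0.9923 bits

Using the chain rule: H(X|Y) = H(X,Y) - H(Y)

First, compute H(X,Y) = 1.9467 bits

Marginal P(Y) = (5/8, 3/8)
H(Y) = 0.9544 bits

H(X|Y) = H(X,Y) - H(Y) = 1.9467 - 0.9544 = 0.9923 bits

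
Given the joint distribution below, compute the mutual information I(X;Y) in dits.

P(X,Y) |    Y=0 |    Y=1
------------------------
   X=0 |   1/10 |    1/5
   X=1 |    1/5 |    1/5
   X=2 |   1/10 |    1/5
0.0060 dits

Mutual information: I(X;Y) = H(X) + H(Y) - H(X,Y)

Marginals:
P(X) = (3/10, 2/5, 3/10), H(X) = 0.4729 dits
P(Y) = (2/5, 3/5), H(Y) = 0.2923 dits

Joint entropy: H(X,Y) = 0.7592 dits

I(X;Y) = 0.4729 + 0.2923 - 0.7592 = 0.0060 dits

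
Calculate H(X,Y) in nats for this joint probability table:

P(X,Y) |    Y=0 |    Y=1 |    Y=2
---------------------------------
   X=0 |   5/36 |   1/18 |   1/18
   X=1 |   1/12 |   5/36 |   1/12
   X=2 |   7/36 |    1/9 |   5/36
2.1204 nats

Joint entropy is H(X,Y) = -Σ_{x,y} p(x,y) log p(x,y).

Summing over all non-zero entries:
H(X,Y) = -[5/36·log_e(5/36) + 1/18·log_e(1/18) + 1/18·log_e(1/18) + 1/12·log_e(1/12) + 5/36·log_e(5/36) + 1/12·log_e(1/12) + 7/36·log_e(7/36) + 1/9·log_e(1/9) + 5/36·log_e(5/36)]
H(X,Y) = 2.1204 nats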